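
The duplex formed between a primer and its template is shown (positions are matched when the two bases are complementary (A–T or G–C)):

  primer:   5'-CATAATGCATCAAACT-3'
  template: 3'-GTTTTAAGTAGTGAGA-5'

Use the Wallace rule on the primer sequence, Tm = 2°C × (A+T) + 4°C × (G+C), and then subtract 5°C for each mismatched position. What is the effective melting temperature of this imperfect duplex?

Primer base counts: A=7, T=4, G=1, C=4 → A+T=11, G+C=5
Perfect-match Tm = 2(11) + 4(5) = 22 + 20 = 42°C
Mismatches (positions where the bases are not complementary): 4 (at positions 3, 7, 13, 14)
Effective Tm = 42 − 4×5 = 42 − 20 = 22°C

22°C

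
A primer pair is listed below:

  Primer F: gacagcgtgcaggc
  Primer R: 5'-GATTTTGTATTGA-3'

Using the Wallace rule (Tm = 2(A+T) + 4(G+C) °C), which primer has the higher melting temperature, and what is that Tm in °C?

Primer F: A+T=4, G+C=10 → Tm = 2(4)+4(10) = 48°C
Primer R: A+T=10, G+C=3 → Tm = 2(10)+4(3) = 32°C
48°C vs 32°C → primer F is higher.

Primer F, 48°C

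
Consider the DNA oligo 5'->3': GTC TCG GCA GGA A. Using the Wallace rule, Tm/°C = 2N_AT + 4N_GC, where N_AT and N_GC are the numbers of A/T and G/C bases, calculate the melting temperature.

42°C

Counting bases: A=3, C=3, G=5, T=2
A+T = 5, G+C = 8
Tm = 2(5) + 4(8) = 10 + 32 = 42°C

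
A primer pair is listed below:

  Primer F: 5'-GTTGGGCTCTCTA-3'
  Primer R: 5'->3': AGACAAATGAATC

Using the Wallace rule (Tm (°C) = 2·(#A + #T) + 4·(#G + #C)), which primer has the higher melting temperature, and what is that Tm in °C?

Primer F, 40°C

Primer F: A+T=6, G+C=7 → Tm = 2(6)+4(7) = 40°C
Primer R: A+T=9, G+C=4 → Tm = 2(9)+4(4) = 34°C
40°C vs 34°C → primer F is higher.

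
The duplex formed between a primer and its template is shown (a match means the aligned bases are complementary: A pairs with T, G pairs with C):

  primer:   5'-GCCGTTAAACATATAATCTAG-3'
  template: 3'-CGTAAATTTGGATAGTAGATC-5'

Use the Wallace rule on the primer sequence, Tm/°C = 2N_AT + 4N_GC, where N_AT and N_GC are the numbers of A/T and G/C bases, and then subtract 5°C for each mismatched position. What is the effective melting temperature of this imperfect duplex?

Primer base counts: A=8, T=6, G=3, C=4 → A+T=14, G+C=7
Perfect-match Tm = 2(14) + 4(7) = 28 + 28 = 56°C
Mismatches (positions where the bases are not complementary): 4 (at positions 3, 4, 11, 15)
Effective Tm = 56 − 4×5 = 56 − 20 = 36°C

36°C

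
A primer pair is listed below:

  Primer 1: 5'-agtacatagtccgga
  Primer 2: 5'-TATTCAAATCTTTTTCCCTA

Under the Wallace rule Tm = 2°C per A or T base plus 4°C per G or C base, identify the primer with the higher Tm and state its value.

Primer 1: A+T=8, G+C=7 → Tm = 2(8)+4(7) = 44°C
Primer 2: A+T=15, G+C=5 → Tm = 2(15)+4(5) = 50°C
44°C vs 50°C → primer 2 is higher.

Primer 2, 50°C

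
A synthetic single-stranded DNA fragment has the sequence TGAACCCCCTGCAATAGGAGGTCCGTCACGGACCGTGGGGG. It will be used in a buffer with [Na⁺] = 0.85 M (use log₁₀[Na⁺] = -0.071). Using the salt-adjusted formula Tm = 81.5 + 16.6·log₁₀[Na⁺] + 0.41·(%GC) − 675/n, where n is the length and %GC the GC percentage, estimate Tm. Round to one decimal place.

90.9°C

Length n = 41. Scanning the sequence gives G=15, C=12, A=8, T=6.
G+C = 27, so %GC = 27/41 × 100 = 65.854%
Salt term: 16.6 × (-0.071) = -1.179
GC term: 0.41 × 65.854 = 27; length term: −675/41 = −16.463
Tm = 81.5 + (-1.179) + 27 − 16.463 = 90.858 → 90.9°C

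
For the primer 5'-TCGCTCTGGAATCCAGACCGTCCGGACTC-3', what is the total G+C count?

Base counts: C=11, A=5, T=6, G=7
Total G or C: 7 + 11 = 18

18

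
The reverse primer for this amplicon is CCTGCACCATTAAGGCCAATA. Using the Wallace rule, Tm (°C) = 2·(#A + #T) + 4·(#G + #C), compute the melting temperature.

62°C

T=4, C=7, G=3, A=7
AT pairs contribute 11, GC pairs contribute 10.
Tm = 2×11 + 4×10 = 62°C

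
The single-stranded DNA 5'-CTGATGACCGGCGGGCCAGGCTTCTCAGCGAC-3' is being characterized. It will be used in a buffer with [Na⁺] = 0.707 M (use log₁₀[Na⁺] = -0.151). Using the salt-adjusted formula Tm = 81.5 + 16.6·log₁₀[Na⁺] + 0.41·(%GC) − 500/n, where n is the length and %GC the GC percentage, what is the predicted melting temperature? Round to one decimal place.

Length n = 32. Scanning the sequence gives G=11, C=11, A=5, T=5.
G+C = 22, so %GC = 22/32 × 100 = 68.75%
Salt term: 16.6 × (-0.151) = -2.507
GC term: 0.41 × 68.75 = 28.188; length term: −500/32 = −15.625
Tm = 81.5 + (-2.507) + 28.188 − 15.625 = 91.556 → 91.6°C

91.6°C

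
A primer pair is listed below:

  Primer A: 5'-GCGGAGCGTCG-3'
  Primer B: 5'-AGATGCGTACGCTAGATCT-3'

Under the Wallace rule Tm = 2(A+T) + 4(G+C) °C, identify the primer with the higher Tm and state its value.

Primer A: A+T=2, G+C=9 → Tm = 2(2)+4(9) = 40°C
Primer B: A+T=10, G+C=9 → Tm = 2(10)+4(9) = 56°C
40°C vs 56°C → primer B is higher.

Primer B, 56°C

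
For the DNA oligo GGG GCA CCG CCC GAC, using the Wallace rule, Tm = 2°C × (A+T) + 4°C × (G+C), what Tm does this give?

56°C

A=2, C=7, G=6, T=0
AT pairs contribute 2, GC pairs contribute 13.
Tm = 4·13 + 2·2 = 52 + 4 = 56°C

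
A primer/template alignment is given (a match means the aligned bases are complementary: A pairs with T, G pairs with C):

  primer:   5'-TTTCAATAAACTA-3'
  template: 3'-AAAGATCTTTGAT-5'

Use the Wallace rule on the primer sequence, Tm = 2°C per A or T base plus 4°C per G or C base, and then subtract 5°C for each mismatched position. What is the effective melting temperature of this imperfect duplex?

20°C

Primer base counts: A=6, T=5, G=0, C=2 → A+T=11, G+C=2
Perfect-match Tm = 2(11) + 4(2) = 22 + 8 = 30°C
Mismatches (positions where the bases are not complementary): 2 (at positions 5, 7)
Effective Tm = 30 − 2×5 = 30 − 10 = 20°C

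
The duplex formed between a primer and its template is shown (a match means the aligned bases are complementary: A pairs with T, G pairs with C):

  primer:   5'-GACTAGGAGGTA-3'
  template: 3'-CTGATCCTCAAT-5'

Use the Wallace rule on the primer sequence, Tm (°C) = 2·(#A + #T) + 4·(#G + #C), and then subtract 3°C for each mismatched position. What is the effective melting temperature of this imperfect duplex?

33°C

Primer base counts: A=4, T=2, G=5, C=1 → A+T=6, G+C=6
Perfect-match Tm = 2(6) + 4(6) = 12 + 24 = 36°C
Mismatches (positions where the bases are not complementary): 1 (at position 10)
Effective Tm = 36 − 1×3 = 36 − 3 = 33°C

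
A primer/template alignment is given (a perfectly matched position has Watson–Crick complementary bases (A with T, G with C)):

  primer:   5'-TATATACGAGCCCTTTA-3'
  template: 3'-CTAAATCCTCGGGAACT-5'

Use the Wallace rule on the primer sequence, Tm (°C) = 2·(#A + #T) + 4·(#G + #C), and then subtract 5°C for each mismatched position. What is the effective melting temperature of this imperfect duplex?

26°C

Primer base counts: A=5, T=6, G=2, C=4 → A+T=11, G+C=6
Perfect-match Tm = 2(11) + 4(6) = 22 + 24 = 46°C
Mismatches (positions where the bases are not complementary): 4 (at positions 1, 4, 7, 16)
Effective Tm = 46 − 4×5 = 46 − 20 = 26°C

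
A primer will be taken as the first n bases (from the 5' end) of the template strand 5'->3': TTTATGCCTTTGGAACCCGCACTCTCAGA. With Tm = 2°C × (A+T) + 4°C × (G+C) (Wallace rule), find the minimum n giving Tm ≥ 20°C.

First 7 bases: TTTATGC → Tm = 18°C (< 20°C)
First 8 bases: TTTATGCC → Tm = 22°C (≥ 20°C)
Since every base adds ≥2°C, Tm only increases with n, so the threshold is first crossed at n = 8.

n = 8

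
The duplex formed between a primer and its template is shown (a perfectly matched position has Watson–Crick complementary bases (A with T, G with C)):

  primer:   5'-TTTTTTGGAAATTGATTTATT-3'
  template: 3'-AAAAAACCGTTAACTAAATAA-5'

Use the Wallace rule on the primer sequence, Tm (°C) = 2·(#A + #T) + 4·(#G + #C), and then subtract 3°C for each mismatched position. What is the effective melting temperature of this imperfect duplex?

45°C

Primer base counts: A=5, T=13, G=3, C=0 → A+T=18, G+C=3
Perfect-match Tm = 2(18) + 4(3) = 36 + 12 = 48°C
Mismatches (positions where the bases are not complementary): 1 (at position 9)
Effective Tm = 48 − 1×3 = 48 − 3 = 45°C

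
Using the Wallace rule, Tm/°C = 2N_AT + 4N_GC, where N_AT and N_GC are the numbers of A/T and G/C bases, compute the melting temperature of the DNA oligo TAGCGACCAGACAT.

42°C

A=5, T=2, G=3, C=4
A+T = 7, G+C = 7
Tm = 2×7 + 4×7 = 42°C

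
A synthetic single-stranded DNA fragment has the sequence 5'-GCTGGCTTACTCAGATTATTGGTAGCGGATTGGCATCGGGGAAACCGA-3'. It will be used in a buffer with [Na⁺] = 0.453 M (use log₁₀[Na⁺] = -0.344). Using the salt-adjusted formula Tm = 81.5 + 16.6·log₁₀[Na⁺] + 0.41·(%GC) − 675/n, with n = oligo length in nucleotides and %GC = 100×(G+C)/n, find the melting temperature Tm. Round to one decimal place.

Length n = 48. Base counts: A=11, C=9, T=12, G=16
G+C = 25, so %GC = 25/48 × 100 = 52.083%
Salt term: 16.6 × (-0.344) = -5.71
GC term: 0.41 × 52.083 = 21.354; length term: −675/48 = −14.062
Tm = 81.5 + (-5.71) + 21.354 − 14.062 = 83.082 → 83.1°C

83.1°C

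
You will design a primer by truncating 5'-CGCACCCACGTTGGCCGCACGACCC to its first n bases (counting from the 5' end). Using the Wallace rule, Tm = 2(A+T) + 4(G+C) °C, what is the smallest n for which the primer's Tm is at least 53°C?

First 15 bases: CGCACCCACGTTGGC → Tm = 52°C (< 53°C)
First 16 bases: CGCACCCACGTTGGCC → Tm = 56°C (≥ 53°C)
Each additional base adds 2°C (A/T) or 4°C (G/C), so Tm is non-decreasing in n; n = 16 is the first length to reach 53°C.

n = 16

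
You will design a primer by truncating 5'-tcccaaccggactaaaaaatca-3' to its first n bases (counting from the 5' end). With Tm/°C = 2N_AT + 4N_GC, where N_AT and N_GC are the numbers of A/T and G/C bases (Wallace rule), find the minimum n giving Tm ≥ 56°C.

n = 20

First 19 bases: TCCCAACCGGACTAAAAAA → Tm = 54°C (< 56°C)
First 20 bases: TCCCAACCGGACTAAAAAAT → Tm = 56°C (≥ 56°C)
Since every base adds ≥2°C, Tm only increases with n, so the threshold is first crossed at n = 20.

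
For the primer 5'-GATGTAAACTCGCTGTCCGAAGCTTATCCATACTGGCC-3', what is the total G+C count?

19

Base counts: C=11, T=10, G=8, A=9
G+C = 8 + 11 = 19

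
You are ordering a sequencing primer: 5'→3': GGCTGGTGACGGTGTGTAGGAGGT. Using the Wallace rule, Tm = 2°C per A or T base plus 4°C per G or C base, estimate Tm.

T=6, G=13, A=3, C=2
A+T = 9, G+C = 15
Tm = 4·15 + 2·9 = 60 + 18 = 78°C

78°C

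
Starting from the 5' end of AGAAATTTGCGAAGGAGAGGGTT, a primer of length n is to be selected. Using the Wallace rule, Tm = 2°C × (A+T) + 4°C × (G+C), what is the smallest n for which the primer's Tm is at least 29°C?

First 10 bases: AGAAATTTGC → Tm = 26°C (< 29°C)
First 11 bases: AGAAATTTGCG → Tm = 30°C (≥ 29°C)
Since every base adds ≥2°C, Tm only increases with n, so the threshold is first crossed at n = 11.

n = 11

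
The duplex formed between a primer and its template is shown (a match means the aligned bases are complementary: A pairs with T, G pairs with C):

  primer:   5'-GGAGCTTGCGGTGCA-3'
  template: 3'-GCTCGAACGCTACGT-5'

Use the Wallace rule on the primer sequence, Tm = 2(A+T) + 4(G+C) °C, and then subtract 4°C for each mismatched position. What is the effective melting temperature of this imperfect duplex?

42°C

Primer base counts: A=2, T=3, G=7, C=3 → A+T=5, G+C=10
Perfect-match Tm = 2(5) + 4(10) = 10 + 40 = 50°C
Mismatches (positions where the bases are not complementary): 2 (at positions 1, 11)
Effective Tm = 50 − 2×4 = 50 − 8 = 42°C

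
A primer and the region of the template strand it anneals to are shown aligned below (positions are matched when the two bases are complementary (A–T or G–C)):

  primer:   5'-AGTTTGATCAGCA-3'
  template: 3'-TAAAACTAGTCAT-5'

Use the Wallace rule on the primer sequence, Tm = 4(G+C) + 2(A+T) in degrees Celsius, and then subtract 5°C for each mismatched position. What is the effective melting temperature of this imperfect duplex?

Primer base counts: A=4, T=4, G=3, C=2 → A+T=8, G+C=5
Perfect-match Tm = 2(8) + 4(5) = 16 + 20 = 36°C
Mismatches (positions where the bases are not complementary): 2 (at positions 2, 12)
Effective Tm = 36 − 2×5 = 36 − 10 = 26°C

26°C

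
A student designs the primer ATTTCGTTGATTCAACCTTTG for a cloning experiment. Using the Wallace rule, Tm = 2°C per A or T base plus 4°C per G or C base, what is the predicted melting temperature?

A=4, G=3, T=10, C=4
AT pairs contribute 14, GC pairs contribute 7.
Tm = 4·7 + 2·14 = 28 + 28 = 56°C

56°C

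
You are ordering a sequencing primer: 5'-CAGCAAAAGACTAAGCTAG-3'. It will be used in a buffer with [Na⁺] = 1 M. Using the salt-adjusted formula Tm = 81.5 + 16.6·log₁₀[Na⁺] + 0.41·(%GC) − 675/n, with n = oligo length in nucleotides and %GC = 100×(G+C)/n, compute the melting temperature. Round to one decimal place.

63.2°C

Length n = 19. Base counts: T=2, G=4, C=4, A=9
G+C = 8, so %GC = 8/19 × 100 = 42.105%
Salt term: 16.6 × (0) = 0
GC term: 0.41 × 42.105 = 17.263; length term: −675/19 = −35.526
Tm = 81.5 + (0) + 17.263 − 35.526 = 63.237 → 63.2°C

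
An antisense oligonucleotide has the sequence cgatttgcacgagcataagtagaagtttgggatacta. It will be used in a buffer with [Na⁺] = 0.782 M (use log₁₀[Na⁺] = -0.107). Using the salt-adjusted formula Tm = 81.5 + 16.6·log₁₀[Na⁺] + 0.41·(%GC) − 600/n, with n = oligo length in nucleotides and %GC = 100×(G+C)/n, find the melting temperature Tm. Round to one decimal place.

Length n = 37. T=10, C=5, A=12, G=10
G+C = 15, so %GC = 15/37 × 100 = 40.541%
Salt term: 16.6 × (-0.107) = -1.776
GC term: 0.41 × 40.541 = 16.622; length term: −600/37 = −16.216
Tm = 81.5 + (-1.776) + 16.622 − 16.216 = 80.13 → 80.1°C

80.1°C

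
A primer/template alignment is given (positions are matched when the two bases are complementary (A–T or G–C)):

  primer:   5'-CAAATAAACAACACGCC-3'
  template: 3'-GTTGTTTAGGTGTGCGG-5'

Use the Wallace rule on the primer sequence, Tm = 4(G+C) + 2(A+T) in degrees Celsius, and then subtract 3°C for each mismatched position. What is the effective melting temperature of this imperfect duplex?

Primer base counts: A=9, T=1, G=1, C=6 → A+T=10, G+C=7
Perfect-match Tm = 2(10) + 4(7) = 20 + 28 = 48°C
Mismatches (positions where the bases are not complementary): 4 (at positions 4, 5, 8, 10)
Effective Tm = 48 − 4×3 = 48 − 12 = 36°C

36°C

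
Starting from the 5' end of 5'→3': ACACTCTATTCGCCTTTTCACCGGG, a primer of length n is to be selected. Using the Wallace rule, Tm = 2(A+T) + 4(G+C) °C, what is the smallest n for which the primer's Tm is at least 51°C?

First 18 bases: ACACTCTATTCGCCTTTT → Tm = 50°C (< 51°C)
First 19 bases: ACACTCTATTCGCCTTTTC → Tm = 54°C (≥ 51°C)
Each additional base adds 2°C (A/T) or 4°C (G/C), so Tm is non-decreasing in n; n = 19 is the first length to reach 51°C.

n = 19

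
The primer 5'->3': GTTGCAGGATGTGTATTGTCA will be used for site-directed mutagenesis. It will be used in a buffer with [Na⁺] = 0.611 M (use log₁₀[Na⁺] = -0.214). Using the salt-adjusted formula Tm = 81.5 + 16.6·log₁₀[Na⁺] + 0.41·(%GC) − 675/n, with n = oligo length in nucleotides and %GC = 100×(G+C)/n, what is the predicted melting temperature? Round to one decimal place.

Length n = 21. Base counts: T=8, G=7, A=4, C=2
G+C = 9, so %GC = 9/21 × 100 = 42.857%
Salt term: 16.6 × (-0.214) = -3.552
GC term: 0.41 × 42.857 = 17.571; length term: −675/21 = −32.143
Tm = 81.5 + (-3.552) + 17.571 − 32.143 = 63.376 → 63.4°C

63.4°C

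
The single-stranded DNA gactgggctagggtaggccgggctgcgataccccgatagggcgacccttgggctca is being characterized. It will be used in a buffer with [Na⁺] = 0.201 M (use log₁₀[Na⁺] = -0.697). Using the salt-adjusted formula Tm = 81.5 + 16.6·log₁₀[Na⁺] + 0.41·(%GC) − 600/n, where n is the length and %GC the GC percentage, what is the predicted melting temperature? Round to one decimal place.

87.0°C

Length n = 56. T=9, G=22, C=16, A=9
G+C = 38, so %GC = 38/56 × 100 = 67.857%
Salt term: 16.6 × (-0.697) = -11.57
GC term: 0.41 × 67.857 = 27.821; length term: −600/56 = −10.714
Tm = 81.5 + (-11.57) + 27.821 − 10.714 = 87.037 → 87.0°C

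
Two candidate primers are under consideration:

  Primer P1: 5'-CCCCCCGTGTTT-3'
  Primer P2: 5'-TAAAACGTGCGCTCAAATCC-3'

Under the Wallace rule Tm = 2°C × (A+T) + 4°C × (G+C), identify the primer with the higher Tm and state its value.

Primer P2, 58°C

Primer P1: A+T=4, G+C=8 → Tm = 2(4)+4(8) = 40°C
Primer P2: A+T=11, G+C=9 → Tm = 2(11)+4(9) = 58°C
40°C vs 58°C → primer P2 is higher.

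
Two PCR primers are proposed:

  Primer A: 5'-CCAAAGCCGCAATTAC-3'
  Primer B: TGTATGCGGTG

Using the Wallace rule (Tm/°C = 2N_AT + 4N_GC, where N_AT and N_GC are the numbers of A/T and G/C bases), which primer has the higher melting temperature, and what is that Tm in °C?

Primer A, 48°C

Primer A: A+T=8, G+C=8 → Tm = 2(8)+4(8) = 48°C
Primer B: A+T=5, G+C=6 → Tm = 2(5)+4(6) = 34°C
48°C vs 34°C → primer A is higher.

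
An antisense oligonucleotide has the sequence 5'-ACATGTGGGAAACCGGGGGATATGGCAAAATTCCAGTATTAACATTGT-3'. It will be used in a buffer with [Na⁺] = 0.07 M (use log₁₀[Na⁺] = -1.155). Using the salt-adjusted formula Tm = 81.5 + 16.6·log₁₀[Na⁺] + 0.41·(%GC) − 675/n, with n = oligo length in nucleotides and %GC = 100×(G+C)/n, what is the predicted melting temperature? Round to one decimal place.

Length n = 48. T=12, C=7, G=13, A=16
G+C = 20, so %GC = 20/48 × 100 = 41.667%
Salt term: 16.6 × (-1.155) = -19.173
GC term: 0.41 × 41.667 = 17.083; length term: −675/48 = −14.062
Tm = 81.5 + (-19.173) + 17.083 − 14.062 = 65.348 → 65.3°C

65.3°C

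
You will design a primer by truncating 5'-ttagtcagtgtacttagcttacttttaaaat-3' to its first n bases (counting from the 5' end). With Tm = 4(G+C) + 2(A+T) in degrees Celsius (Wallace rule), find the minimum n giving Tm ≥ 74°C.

First 28 bases: TTAGTCAGTGTACTTAGCTTACTTTTAA → Tm = 72°C (< 74°C)
First 29 bases: TTAGTCAGTGTACTTAGCTTACTTTTAAA → Tm = 74°C (≥ 74°C)
Each additional base adds 2°C (A/T) or 4°C (G/C), so Tm is non-decreasing in n; n = 29 is the first length to reach 74°C.

n = 29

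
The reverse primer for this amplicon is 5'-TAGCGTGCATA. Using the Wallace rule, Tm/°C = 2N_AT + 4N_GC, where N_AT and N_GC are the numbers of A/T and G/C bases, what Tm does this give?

32°C

Base counts: T=3, G=3, A=3, C=2
So N_AT = 6 and N_GC = 5.
Tm = 2(6) + 4(5) = 12 + 20 = 32°C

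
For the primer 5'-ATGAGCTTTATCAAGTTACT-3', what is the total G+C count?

Counting bases: C=3, A=6, G=3, T=8
Total G or C: 3 + 3 = 6

6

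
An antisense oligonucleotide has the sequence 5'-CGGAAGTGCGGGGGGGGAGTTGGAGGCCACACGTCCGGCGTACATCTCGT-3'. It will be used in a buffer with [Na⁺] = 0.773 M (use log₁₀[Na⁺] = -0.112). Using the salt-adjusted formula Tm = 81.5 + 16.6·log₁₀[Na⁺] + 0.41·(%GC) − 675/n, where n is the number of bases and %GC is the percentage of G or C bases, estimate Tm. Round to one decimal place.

Length n = 50. Base counts: T=8, C=12, G=22, A=8
G+C = 34, so %GC = 34/50 × 100 = 68%
Salt term: 16.6 × (-0.112) = -1.859
GC term: 0.41 × 68 = 27.88; length term: −675/50 = −13.5
Tm = 81.5 + (-1.859) + 27.88 − 13.5 = 94.021 → 94.0°C

94.0°C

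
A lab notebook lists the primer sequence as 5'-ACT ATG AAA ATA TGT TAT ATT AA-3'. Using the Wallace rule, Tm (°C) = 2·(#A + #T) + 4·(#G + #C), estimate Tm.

52°C

T=9, A=11, C=1, G=2
A+T = 20, G+C = 3
Tm = 2×20 + 4×3 = 52°C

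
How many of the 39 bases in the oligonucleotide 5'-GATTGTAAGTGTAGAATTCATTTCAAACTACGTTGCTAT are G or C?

12

Scanning the sequence gives C=5, A=12, G=7, T=15.
Total G or C: 7 + 5 = 12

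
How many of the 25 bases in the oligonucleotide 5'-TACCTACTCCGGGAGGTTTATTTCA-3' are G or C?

11

G=5, C=6, T=9, A=5
Total G or C: 5 + 6 = 11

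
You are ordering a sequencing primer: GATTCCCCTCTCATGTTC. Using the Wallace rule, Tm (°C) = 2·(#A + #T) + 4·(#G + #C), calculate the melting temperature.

54°C

Counting bases: A=2, G=2, C=7, T=7
A+T = 9, G+C = 9
Tm = 2(9) + 4(9) = 18 + 36 = 54°C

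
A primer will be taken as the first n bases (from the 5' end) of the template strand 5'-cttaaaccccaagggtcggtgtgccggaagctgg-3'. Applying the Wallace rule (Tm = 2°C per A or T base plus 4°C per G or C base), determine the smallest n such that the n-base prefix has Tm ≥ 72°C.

n = 23

First 22 bases: CTTAAACCCCAAGGGTCGGTGT → Tm = 68°C (< 72°C)
First 23 bases: CTTAAACCCCAAGGGTCGGTGTG → Tm = 72°C (≥ 72°C)
Since every base adds ≥2°C, Tm only increases with n, so the threshold is first crossed at n = 23.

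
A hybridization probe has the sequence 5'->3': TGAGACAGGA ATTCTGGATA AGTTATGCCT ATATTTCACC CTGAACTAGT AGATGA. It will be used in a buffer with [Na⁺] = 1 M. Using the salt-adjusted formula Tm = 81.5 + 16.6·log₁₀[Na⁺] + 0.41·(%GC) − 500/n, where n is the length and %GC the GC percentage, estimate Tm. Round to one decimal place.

87.9°C

Length n = 56. Counting bases: T=17, C=9, G=12, A=18
G+C = 21, so %GC = 21/56 × 100 = 37.5%
Salt term: 16.6 × (0) = 0
GC term: 0.41 × 37.5 = 15.375; length term: −500/56 = −8.929
Tm = 81.5 + (0) + 15.375 − 8.929 = 87.946 → 87.9°C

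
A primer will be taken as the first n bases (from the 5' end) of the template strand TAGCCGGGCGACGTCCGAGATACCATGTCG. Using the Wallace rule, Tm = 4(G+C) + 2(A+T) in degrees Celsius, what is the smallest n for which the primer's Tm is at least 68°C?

n = 20

First 19 bases: TAGCCGGGCGACGTCCGAG → Tm = 66°C (< 68°C)
First 20 bases: TAGCCGGGCGACGTCCGAGA → Tm = 68°C (≥ 68°C)
Each additional base adds 2°C (A/T) or 4°C (G/C), so Tm is non-decreasing in n; n = 20 is the first length to reach 68°C.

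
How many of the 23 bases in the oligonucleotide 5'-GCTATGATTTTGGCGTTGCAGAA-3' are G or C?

Base counts: A=5, C=3, G=7, T=8
Total G or C: 7 + 3 = 10

10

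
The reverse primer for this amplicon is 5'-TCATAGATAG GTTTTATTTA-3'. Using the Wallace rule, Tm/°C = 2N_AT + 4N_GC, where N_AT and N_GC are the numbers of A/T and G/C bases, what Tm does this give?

48°C

Base counts: T=10, A=6, G=3, C=1
So N_AT = 16 and N_GC = 4.
Tm = 2(16) + 4(4) = 32 + 16 = 48°C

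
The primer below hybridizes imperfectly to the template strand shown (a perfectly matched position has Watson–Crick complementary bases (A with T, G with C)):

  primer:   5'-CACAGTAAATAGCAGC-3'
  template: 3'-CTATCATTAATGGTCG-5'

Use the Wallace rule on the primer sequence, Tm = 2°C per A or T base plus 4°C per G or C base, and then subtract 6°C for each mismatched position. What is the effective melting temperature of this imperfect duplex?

22°C

Primer base counts: A=7, T=2, G=3, C=4 → A+T=9, G+C=7
Perfect-match Tm = 2(9) + 4(7) = 18 + 28 = 46°C
Mismatches (positions where the bases are not complementary): 4 (at positions 1, 3, 9, 12)
Effective Tm = 46 − 4×6 = 46 − 24 = 22°C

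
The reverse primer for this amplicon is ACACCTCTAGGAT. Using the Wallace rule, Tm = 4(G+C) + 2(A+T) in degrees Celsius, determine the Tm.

Scanning the sequence gives C=4, A=4, G=2, T=3.
So N_AT = 7 and N_GC = 6.
Tm = 2(7) + 4(6) = 14 + 24 = 38°C

38°C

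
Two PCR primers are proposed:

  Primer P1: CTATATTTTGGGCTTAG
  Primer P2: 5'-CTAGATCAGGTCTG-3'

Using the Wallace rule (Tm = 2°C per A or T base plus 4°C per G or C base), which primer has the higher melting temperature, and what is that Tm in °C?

Primer P1: A+T=11, G+C=6 → Tm = 2(11)+4(6) = 46°C
Primer P2: A+T=7, G+C=7 → Tm = 2(7)+4(7) = 42°C
46°C vs 42°C → primer P1 is higher.

Primer P1, 46°C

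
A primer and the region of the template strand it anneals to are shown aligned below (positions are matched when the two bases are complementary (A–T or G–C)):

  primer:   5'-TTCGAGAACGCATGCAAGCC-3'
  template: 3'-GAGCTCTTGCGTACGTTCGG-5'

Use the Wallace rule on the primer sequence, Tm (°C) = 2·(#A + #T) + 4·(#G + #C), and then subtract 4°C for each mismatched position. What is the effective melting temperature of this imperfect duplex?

58°C

Primer base counts: A=6, T=3, G=5, C=6 → A+T=9, G+C=11
Perfect-match Tm = 2(9) + 4(11) = 18 + 44 = 62°C
Mismatches (positions where the bases are not complementary): 1 (at position 1)
Effective Tm = 62 − 1×4 = 62 − 4 = 58°C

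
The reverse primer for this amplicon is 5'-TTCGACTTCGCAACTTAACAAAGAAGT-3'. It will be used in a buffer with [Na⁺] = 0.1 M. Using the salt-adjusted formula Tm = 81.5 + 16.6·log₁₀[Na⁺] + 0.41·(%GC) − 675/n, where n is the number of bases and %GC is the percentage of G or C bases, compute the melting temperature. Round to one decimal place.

55.1°C

Length n = 27. A=10, C=6, G=4, T=7
G+C = 10, so %GC = 10/27 × 100 = 37.037%
Salt term: 16.6 × (-1) = -16.6
GC term: 0.41 × 37.037 = 15.185; length term: −675/27 = −25
Tm = 81.5 + (-16.6) + 15.185 − 25 = 55.085 → 55.1°C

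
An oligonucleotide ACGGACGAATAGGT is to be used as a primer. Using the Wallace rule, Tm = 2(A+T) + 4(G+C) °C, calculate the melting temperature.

42°C

Counting bases: A=5, C=2, T=2, G=5
AT pairs contribute 7, GC pairs contribute 7.
Tm = 4·7 + 2·7 = 28 + 14 = 42°C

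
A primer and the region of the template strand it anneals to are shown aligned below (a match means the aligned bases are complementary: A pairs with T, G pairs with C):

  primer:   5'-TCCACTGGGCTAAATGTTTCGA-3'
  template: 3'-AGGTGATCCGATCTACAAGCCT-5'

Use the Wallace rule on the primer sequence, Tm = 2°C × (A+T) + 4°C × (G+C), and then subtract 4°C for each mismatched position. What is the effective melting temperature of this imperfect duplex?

48°C

Primer base counts: A=5, T=7, G=5, C=5 → A+T=12, G+C=10
Perfect-match Tm = 2(12) + 4(10) = 24 + 40 = 64°C
Mismatches (positions where the bases are not complementary): 4 (at positions 7, 13, 19, 20)
Effective Tm = 64 − 4×4 = 64 − 16 = 48°C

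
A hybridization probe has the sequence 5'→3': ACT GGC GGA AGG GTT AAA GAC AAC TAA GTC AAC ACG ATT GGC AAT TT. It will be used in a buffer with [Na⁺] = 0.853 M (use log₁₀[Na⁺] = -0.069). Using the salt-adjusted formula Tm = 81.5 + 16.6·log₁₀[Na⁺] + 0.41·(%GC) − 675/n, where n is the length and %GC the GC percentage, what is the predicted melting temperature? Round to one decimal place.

83.4°C

Length n = 47. Counting bases: C=8, T=10, A=17, G=12
G+C = 20, so %GC = 20/47 × 100 = 42.553%
Salt term: 16.6 × (-0.069) = -1.145
GC term: 0.41 × 42.553 = 17.447; length term: −675/47 = −14.362
Tm = 81.5 + (-1.145) + 17.447 − 14.362 = 83.44 → 83.4°C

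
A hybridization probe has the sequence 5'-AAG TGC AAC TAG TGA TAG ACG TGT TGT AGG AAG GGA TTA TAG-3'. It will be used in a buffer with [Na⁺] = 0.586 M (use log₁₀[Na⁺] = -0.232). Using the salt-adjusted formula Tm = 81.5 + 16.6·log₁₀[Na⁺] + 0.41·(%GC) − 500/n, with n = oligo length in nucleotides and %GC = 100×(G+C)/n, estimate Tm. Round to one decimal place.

Length n = 42. Base counts: A=14, T=11, G=14, C=3
G+C = 17, so %GC = 17/42 × 100 = 40.476%
Salt term: 16.6 × (-0.232) = -3.851
GC term: 0.41 × 40.476 = 16.595; length term: −500/42 = −11.905
Tm = 81.5 + (-3.851) + 16.595 − 11.905 = 82.339 → 82.3°C

82.3°C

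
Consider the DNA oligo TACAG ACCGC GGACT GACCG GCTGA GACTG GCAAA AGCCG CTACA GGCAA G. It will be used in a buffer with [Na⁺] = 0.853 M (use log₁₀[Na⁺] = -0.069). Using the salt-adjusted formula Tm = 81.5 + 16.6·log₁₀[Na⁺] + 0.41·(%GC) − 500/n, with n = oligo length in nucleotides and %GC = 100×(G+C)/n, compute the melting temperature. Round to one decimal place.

95.5°C

Length n = 51. Base counts: G=16, T=5, C=15, A=15
G+C = 31, so %GC = 31/51 × 100 = 60.784%
Salt term: 16.6 × (-0.069) = -1.145
GC term: 0.41 × 60.784 = 24.921; length term: −500/51 = −9.804
Tm = 81.5 + (-1.145) + 24.921 − 9.804 = 95.472 → 95.5°C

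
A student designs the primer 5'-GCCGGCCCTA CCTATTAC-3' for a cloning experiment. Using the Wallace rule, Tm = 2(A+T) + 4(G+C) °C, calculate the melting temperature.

58°C

Counting bases: T=4, A=3, C=8, G=3
So N_AT = 7 and N_GC = 11.
Tm = 2(7) + 4(11) = 14 + 44 = 58°C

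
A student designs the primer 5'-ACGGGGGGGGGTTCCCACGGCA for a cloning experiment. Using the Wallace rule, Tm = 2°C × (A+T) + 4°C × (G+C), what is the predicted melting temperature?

Counting bases: G=11, T=2, C=6, A=3
So N_AT = 5 and N_GC = 17.
Tm = 2(5) + 4(17) = 10 + 68 = 78°C

78°C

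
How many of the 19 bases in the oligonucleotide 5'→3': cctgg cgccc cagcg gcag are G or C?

16

Counting bases: T=1, C=9, G=7, A=2
G+C = 7 + 9 = 16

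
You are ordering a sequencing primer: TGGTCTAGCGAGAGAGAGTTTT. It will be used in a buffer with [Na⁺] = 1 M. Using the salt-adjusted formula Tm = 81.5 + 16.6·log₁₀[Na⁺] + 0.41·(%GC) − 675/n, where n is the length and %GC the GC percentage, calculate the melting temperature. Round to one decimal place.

Length n = 22. Base counts: C=2, T=7, G=8, A=5
G+C = 10, so %GC = 10/22 × 100 = 45.455%
Salt term: 16.6 × (0) = 0
GC term: 0.41 × 45.455 = 18.637; length term: −675/22 = −30.682
Tm = 81.5 + (0) + 18.637 − 30.682 = 69.455 → 69.5°C

69.5°C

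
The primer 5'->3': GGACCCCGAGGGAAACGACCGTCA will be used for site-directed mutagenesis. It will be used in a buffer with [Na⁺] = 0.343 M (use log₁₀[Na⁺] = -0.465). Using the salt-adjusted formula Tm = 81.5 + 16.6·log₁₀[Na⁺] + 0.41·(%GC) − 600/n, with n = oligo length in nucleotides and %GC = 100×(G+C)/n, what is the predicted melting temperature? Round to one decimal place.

Length n = 24. Counting bases: A=7, T=1, C=8, G=8
G+C = 16, so %GC = 16/24 × 100 = 66.667%
Salt term: 16.6 × (-0.465) = -7.719
GC term: 0.41 × 66.667 = 27.333; length term: −600/24 = −25
Tm = 81.5 + (-7.719) + 27.333 − 25 = 76.114 → 76.1°C

76.1°C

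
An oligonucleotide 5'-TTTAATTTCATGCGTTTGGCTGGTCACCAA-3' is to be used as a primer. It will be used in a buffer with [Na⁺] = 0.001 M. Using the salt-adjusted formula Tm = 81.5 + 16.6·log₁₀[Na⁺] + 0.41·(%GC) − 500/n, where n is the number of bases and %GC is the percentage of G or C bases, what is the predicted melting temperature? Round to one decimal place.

Length n = 30. Scanning the sequence gives T=12, G=6, A=6, C=6.
G+C = 12, so %GC = 12/30 × 100 = 40%
Salt term: 16.6 × (-3) = -49.8
GC term: 0.41 × 40 = 16.4; length term: −500/30 = −16.667
Tm = 81.5 + (-49.8) + 16.4 − 16.667 = 31.433 → 31.4°C

31.4°C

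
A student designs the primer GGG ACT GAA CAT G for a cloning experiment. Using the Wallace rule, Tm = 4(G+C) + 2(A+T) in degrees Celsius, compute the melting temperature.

Base counts: T=2, A=4, G=5, C=2
So N_AT = 6 and N_GC = 7.
Tm = 2×6 + 4×7 = 40°C

40°C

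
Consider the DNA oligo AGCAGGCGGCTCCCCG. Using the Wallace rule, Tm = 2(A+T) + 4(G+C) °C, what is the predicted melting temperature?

A=2, C=7, G=6, T=1
A+T = 3, G+C = 13
Tm = 2(3) + 4(13) = 6 + 52 = 58°C

58°C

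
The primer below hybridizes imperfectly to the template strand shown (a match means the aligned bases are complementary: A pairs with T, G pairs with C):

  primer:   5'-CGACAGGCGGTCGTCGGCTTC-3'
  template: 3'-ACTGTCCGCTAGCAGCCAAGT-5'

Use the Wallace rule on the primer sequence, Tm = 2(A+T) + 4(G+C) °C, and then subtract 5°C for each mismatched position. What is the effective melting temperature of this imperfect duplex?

Primer base counts: A=2, T=4, G=8, C=7 → A+T=6, G+C=15
Perfect-match Tm = 2(6) + 4(15) = 12 + 60 = 72°C
Mismatches (positions where the bases are not complementary): 5 (at positions 1, 10, 18, 20, 21)
Effective Tm = 72 − 5×5 = 72 − 25 = 47°C

47°C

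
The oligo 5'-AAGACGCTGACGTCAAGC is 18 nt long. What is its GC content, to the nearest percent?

56%

C=5, T=2, G=5, A=6
G+C = 5 + 5 = 10 out of 18 bases
%GC = 10/18 × 100 = 55.56% ≈ 56%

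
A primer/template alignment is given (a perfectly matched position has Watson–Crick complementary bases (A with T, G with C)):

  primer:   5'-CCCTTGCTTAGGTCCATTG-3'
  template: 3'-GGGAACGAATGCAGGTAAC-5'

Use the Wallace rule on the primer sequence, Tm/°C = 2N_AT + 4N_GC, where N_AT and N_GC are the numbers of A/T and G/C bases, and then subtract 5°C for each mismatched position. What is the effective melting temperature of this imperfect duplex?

Primer base counts: A=2, T=7, G=4, C=6 → A+T=9, G+C=10
Perfect-match Tm = 2(9) + 4(10) = 18 + 40 = 58°C
Mismatches (positions where the bases are not complementary): 1 (at position 11)
Effective Tm = 58 − 1×5 = 58 − 5 = 53°C

53°C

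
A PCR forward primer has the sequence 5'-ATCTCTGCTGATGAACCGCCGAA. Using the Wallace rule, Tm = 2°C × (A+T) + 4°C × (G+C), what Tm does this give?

70°C

T=5, A=6, C=7, G=5
So N_AT = 11 and N_GC = 12.
Tm = 2(11) + 4(12) = 22 + 48 = 70°C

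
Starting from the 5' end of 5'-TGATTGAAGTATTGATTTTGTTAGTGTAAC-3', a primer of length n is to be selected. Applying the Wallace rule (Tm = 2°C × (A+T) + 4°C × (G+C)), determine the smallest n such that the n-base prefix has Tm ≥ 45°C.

n = 19

First 18 bases: TGATTGAAGTATTGATTT → Tm = 44°C (< 45°C)
First 19 bases: TGATTGAAGTATTGATTTT → Tm = 46°C (≥ 45°C)
Each additional base adds 2°C (A/T) or 4°C (G/C), so Tm is non-decreasing in n; n = 19 is the first length to reach 45°C.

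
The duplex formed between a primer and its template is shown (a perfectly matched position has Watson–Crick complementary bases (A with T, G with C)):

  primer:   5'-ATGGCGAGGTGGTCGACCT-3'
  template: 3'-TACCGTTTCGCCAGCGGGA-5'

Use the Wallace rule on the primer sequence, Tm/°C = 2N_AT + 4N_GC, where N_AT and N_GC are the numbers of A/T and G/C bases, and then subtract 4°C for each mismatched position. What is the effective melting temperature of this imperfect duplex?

46°C

Primer base counts: A=3, T=4, G=8, C=4 → A+T=7, G+C=12
Perfect-match Tm = 2(7) + 4(12) = 14 + 48 = 62°C
Mismatches (positions where the bases are not complementary): 4 (at positions 6, 8, 10, 16)
Effective Tm = 62 − 4×4 = 62 − 16 = 46°C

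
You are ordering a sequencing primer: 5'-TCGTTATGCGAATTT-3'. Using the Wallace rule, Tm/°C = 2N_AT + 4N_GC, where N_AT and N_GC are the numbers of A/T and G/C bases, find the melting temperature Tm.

T=7, A=3, C=2, G=3
AT pairs contribute 10, GC pairs contribute 5.
Tm = 2(10) + 4(5) = 20 + 20 = 40°C

40°C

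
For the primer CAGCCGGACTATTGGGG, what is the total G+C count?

11

Base counts: A=3, T=3, G=7, C=4
G+C = 7 + 4 = 11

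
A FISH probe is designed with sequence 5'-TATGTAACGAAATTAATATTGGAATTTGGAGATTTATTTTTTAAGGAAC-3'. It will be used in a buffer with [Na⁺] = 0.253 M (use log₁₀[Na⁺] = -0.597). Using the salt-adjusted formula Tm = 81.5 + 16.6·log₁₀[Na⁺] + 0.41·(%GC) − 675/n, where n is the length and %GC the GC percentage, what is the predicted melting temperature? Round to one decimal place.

67.0°C

Length n = 49. Scanning the sequence gives T=20, C=2, G=9, A=18.
G+C = 11, so %GC = 11/49 × 100 = 22.449%
Salt term: 16.6 × (-0.597) = -9.91
GC term: 0.41 × 22.449 = 9.204; length term: −675/49 = −13.776
Tm = 81.5 + (-9.91) + 9.204 − 13.776 = 67.018 → 67.0°C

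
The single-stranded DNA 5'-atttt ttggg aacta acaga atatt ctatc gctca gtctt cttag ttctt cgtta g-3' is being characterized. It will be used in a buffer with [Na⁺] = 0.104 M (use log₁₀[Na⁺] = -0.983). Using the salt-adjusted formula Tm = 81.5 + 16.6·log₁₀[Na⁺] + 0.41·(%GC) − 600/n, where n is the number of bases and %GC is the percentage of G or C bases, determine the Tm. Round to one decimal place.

Length n = 56. Base counts: G=9, T=24, C=10, A=13
G+C = 19, so %GC = 19/56 × 100 = 33.929%
Salt term: 16.6 × (-0.983) = -16.318
GC term: 0.41 × 33.929 = 13.911; length term: −600/56 = −10.714
Tm = 81.5 + (-16.318) + 13.911 − 10.714 = 68.379 → 68.4°C

68.4°C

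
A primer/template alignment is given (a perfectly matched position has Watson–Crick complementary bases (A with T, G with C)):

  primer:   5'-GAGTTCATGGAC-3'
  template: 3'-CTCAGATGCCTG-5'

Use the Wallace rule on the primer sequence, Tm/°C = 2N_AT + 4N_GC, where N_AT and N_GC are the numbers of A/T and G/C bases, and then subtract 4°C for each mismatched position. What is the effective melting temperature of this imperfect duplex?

24°C

Primer base counts: A=3, T=3, G=4, C=2 → A+T=6, G+C=6
Perfect-match Tm = 2(6) + 4(6) = 12 + 24 = 36°C
Mismatches (positions where the bases are not complementary): 3 (at positions 5, 6, 8)
Effective Tm = 36 − 3×4 = 36 − 12 = 24°C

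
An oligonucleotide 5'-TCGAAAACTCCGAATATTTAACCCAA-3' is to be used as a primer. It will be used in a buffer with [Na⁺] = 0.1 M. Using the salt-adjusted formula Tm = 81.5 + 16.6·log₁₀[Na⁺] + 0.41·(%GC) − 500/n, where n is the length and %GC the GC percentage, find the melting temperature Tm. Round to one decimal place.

59.9°C

Length n = 26. Counting bases: C=7, G=2, A=11, T=6
G+C = 9, so %GC = 9/26 × 100 = 34.615%
Salt term: 16.6 × (-1) = -16.6
GC term: 0.41 × 34.615 = 14.192; length term: −500/26 = −19.231
Tm = 81.5 + (-16.6) + 14.192 − 19.231 = 59.861 → 59.9°C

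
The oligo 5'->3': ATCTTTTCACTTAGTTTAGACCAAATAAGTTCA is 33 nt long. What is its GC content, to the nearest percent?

T=13, C=6, G=3, A=11
G+C = 3 + 6 = 9 out of 33 bases
%GC = 9/33 × 100 = 27.27% ≈ 27%

27%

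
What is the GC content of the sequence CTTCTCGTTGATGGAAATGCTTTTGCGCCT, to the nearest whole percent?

Counting bases: T=12, A=4, C=7, G=7
G+C = 7 + 7 = 14 out of 30 bases
%GC = 14/30 × 100 = 46.67% ≈ 47%

47%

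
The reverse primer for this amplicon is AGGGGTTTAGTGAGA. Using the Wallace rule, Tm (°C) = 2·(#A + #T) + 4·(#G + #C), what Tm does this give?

Scanning the sequence gives G=7, C=0, T=4, A=4.
So N_AT = 8 and N_GC = 7.
Tm = 2(8) + 4(7) = 16 + 28 = 44°C

44°C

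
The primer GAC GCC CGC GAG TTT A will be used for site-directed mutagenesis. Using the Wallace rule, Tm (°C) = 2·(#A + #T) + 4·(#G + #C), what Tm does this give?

Scanning the sequence gives A=3, C=5, G=5, T=3.
A+T = 6, G+C = 10
Tm = 2(6) + 4(10) = 12 + 40 = 52°C

52°C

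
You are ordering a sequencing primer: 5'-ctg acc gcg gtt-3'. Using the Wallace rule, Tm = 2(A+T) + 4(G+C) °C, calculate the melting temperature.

40°C

Base counts: G=4, T=3, A=1, C=4
AT pairs contribute 4, GC pairs contribute 8.
Tm = 2(4) + 4(8) = 8 + 32 = 40°C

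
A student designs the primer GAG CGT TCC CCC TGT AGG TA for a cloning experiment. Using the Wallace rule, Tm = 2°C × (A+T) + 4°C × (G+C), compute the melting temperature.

Counting bases: G=6, C=6, T=5, A=3
A+T = 8, G+C = 12
Tm = 2×8 + 4×12 = 64°C

64°C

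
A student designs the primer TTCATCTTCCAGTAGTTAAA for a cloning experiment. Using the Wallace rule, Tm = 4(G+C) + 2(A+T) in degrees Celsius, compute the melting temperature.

Scanning the sequence gives C=4, G=2, T=8, A=6.
So N_AT = 14 and N_GC = 6.
Tm = 2×14 + 4×6 = 52°C

52°C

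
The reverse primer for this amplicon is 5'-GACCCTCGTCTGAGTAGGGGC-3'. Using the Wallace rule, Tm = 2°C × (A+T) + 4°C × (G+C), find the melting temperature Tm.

70°C

Scanning the sequence gives A=3, C=6, T=4, G=8.
So N_AT = 7 and N_GC = 14.
Tm = 4·14 + 2·7 = 56 + 14 = 70°C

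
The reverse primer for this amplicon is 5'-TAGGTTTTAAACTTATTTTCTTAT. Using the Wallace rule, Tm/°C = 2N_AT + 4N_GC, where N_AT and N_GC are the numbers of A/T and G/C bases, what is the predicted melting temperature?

56°C

Base counts: T=14, G=2, A=6, C=2
AT pairs contribute 20, GC pairs contribute 4.
Tm = 2(20) + 4(4) = 40 + 16 = 56°C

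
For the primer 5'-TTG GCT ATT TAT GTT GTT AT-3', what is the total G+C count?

5

Counting bases: C=1, G=4, T=12, A=3
Total G or C: 4 + 1 = 5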